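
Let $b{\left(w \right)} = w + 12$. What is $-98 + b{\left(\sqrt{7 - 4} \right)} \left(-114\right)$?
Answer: $-1466 - 114 \sqrt{3} \approx -1663.5$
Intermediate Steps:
$b{\left(w \right)} = 12 + w$
$-98 + b{\left(\sqrt{7 - 4} \right)} \left(-114\right) = -98 + \left(12 + \sqrt{7 - 4}\right) \left(-114\right) = -98 + \left(12 + \sqrt{3}\right) \left(-114\right) = -98 - \left(1368 + 114 \sqrt{3}\right) = -1466 - 114 \sqrt{3}$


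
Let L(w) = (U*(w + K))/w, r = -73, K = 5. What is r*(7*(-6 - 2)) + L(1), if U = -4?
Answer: 4064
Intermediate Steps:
L(w) = (-20 - 4*w)/w (L(w) = (-4*(w + 5))/w = (-4*(5 + w))/w = (-20 - 4*w)/w)
r*(7*(-6 - 2)) + L(1) = -511*(-6 - 2) + (-4 - 20/1) = -511*(-8) + (-4 - 20*1) = -73*(-56) + (-4 - 20) = 4088 - 24 = 4064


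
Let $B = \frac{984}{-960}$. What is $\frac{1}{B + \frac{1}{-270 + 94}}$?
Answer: $- \frac{880}{907} \approx -0.97023$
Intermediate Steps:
$B = - \frac{41}{40}$ ($B = 984 \left(- \frac{1}{960}\right) = - \frac{41}{40} \approx -1.025$)
$\frac{1}{B + \frac{1}{-270 + 94}} = \frac{1}{- \frac{41}{40} + \frac{1}{-270 + 94}} = \frac{1}{- \frac{41}{40} + \frac{1}{-176}} = \frac{1}{- \frac{41}{40} - \frac{1}{176}} = \frac{1}{- \frac{907}{880}} = - \frac{880}{907}$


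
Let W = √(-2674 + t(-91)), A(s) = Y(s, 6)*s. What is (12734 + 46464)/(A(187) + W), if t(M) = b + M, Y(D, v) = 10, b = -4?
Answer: 110700260/3499669 - 59198*I*√2769/3499669 ≈ 31.632 - 0.89011*I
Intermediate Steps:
t(M) = -4 + M
A(s) = 10*s
W = I*√2769 (W = √(-2674 + (-4 - 91)) = √(-2674 - 95) = √(-2769) = I*√2769 ≈ 52.621*I)
(12734 + 46464)/(A(187) + W) = (12734 + 46464)/(10*187 + I*√2769) = 59198/(1870 + I*√2769)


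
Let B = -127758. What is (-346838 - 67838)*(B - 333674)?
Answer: 191344776032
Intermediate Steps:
(-346838 - 67838)*(B - 333674) = (-346838 - 67838)*(-127758 - 333674) = -414676*(-461432) = 191344776032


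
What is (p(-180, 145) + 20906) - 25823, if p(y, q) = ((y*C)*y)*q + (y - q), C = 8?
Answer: 37578758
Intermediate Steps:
p(y, q) = y - q + 8*q*y² (p(y, q) = ((y*8)*y)*q + (y - q) = ((8*y)*y)*q + (y - q) = (8*y²)*q + (y - q) = 8*q*y² + (y - q) = y - q + 8*q*y²)
(p(-180, 145) + 20906) - 25823 = ((-180 - 1*145 + 8*145*(-180)²) + 20906) - 25823 = ((-180 - 145 + 8*145*32400) + 20906) - 25823 = ((-180 - 145 + 37584000) + 20906) - 25823 = (37583675 + 20906) - 25823 = 37604581 - 25823 = 37578758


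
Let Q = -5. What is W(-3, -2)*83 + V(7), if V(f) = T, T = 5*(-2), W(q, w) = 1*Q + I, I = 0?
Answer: -425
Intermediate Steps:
W(q, w) = -5 (W(q, w) = 1*(-5) + 0 = -5 + 0 = -5)
T = -10
V(f) = -10
W(-3, -2)*83 + V(7) = -5*83 - 10 = -415 - 10 = -425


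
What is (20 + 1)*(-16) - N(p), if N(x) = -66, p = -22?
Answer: -270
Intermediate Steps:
(20 + 1)*(-16) - N(p) = (20 + 1)*(-16) - 1*(-66) = 21*(-16) + 66 = -336 + 66 = -270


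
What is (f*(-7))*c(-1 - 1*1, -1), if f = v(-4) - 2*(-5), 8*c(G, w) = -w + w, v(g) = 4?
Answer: 0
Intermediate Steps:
c(G, w) = 0 (c(G, w) = (-w + w)/8 = (⅛)*0 = 0)
f = 14 (f = 4 - 2*(-5) = 4 + 10 = 14)
(f*(-7))*c(-1 - 1*1, -1) = (14*(-7))*0 = -98*0 = 0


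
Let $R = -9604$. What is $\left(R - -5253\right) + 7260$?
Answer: $2909$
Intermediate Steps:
$\left(R - -5253\right) + 7260 = \left(-9604 - -5253\right) + 7260 = \left(-9604 + \left(-2912 + 8165\right)\right) + 7260 = \left(-9604 + 5253\right) + 7260 = -4351 + 7260 = 2909$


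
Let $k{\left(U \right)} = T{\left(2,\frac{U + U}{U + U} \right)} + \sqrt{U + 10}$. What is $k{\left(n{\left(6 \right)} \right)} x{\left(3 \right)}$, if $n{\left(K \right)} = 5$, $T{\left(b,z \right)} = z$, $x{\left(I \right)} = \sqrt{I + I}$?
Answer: $\sqrt{6} \left(1 + \sqrt{15}\right) \approx 11.936$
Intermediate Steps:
$x{\left(I \right)} = \sqrt{2} \sqrt{I}$ ($x{\left(I \right)} = \sqrt{2 I} = \sqrt{2} \sqrt{I}$)
$k{\left(U \right)} = 1 + \sqrt{10 + U}$ ($k{\left(U \right)} = \frac{U + U}{U + U} + \sqrt{U + 10} = \frac{2 U}{2 U} + \sqrt{10 + U} = 2 U \frac{1}{2 U} + \sqrt{10 + U} = 1 + \sqrt{10 + U}$)
$k{\left(n{\left(6 \right)} \right)} x{\left(3 \right)} = \left(1 + \sqrt{10 + 5}\right) \sqrt{2} \sqrt{3} = \left(1 + \sqrt{15}\right) \sqrt{6} = \sqrt{6} \left(1 + \sqrt{15}\right)$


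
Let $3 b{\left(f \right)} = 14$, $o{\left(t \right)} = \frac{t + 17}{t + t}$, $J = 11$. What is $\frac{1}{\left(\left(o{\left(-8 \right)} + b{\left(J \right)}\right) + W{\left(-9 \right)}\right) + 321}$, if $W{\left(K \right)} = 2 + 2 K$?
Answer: $\frac{48}{14837} \approx 0.0032352$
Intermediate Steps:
$o{\left(t \right)} = \frac{17 + t}{2 t}$
$b{\left(f \right)} = \frac{14}{3}$ ($b{\left(f \right)} = \frac{1}{3} \cdot 14 = \frac{14}{3}$)
$\frac{1}{\left(\left(o{\left(-8 \right)} + b{\left(J \right)}\right) + W{\left(-9 \right)}\right) + 321} = \frac{1}{\left(\left(\frac{17 - 8}{2 \left(-8\right)} + \frac{14}{3}\right) + \left(2 + 2 \left(-9\right)\right)\right) + 321} = \frac{1}{\left(\left(\frac{1}{2} \left(- \frac{1}{8}\right) 9 + \frac{14}{3}\right) + \left(2 - 18\right)\right) + 321} = \frac{1}{\left(\left(- \frac{9}{16} + \frac{14}{3}\right) - 16\right) + 321} = \frac{1}{\left(\frac{197}{48} - 16\right) + 321} = \frac{1}{- \frac{571}{48} + 321} = \frac{1}{\frac{14837}{48}} = \frac{48}{14837}$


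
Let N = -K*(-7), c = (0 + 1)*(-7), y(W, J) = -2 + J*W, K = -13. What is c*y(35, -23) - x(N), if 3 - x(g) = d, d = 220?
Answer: 5866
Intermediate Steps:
c = -7 (c = 1*(-7) = -7)
N = -91 (N = -1*(-13)*(-7) = 13*(-7) = -91)
x(g) = -217 (x(g) = 3 - 1*220 = 3 - 220 = -217)
c*y(35, -23) - x(N) = -7*(-2 - 23*35) - 1*(-217) = -7*(-2 - 805) + 217 = -7*(-807) + 217 = 5649 + 217 = 5866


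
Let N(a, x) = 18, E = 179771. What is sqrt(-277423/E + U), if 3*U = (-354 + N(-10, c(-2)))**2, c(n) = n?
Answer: sqrt(1216126518769579)/179771 ≈ 193.99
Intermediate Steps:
U = 37632 (U = (-354 + 18)**2/3 = (1/3)*(-336)**2 = (1/3)*112896 = 37632)
sqrt(-277423/E + U) = sqrt(-277423/179771 + 37632) = sqrt(6764864849/179771) = sqrt(1216126518769579)/179771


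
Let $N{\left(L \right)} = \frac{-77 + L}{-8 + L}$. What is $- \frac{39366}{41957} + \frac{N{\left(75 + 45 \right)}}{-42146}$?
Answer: $- \frac{185823180983}{198051808864} \approx -0.93826$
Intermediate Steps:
$N{\left(L \right)} = \frac{-77 + L}{-8 + L}$
$- \frac{39366}{41957} + \frac{N{\left(75 + 45 \right)}}{-42146} = - \frac{39366}{41957} + \frac{\frac{1}{-8 + \left(75 + 45\right)} \left(-77 + \left(75 + 45\right)\right)}{-42146} = \left(-39366\right) \frac{1}{41957} + \frac{-77 + 120}{-8 + 120} \left(- \frac{1}{42146}\right) = - \frac{39366}{41957} + \frac{1}{112} \cdot 43 \left(- \frac{1}{42146}\right) = - \frac{39366}{41957} + \frac{43}{112} \left(- \frac{1}{42146}\right) = - \frac{39366}{41957} - \frac{43}{4720352} = - \frac{185823180983}{198051808864}$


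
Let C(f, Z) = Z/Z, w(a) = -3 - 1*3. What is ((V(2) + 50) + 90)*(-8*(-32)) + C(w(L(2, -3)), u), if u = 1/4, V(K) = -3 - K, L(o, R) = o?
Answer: 34561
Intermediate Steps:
w(a) = -6 (w(a) = -3 - 3 = -6)
u = ¼ (u = 1*(¼) = ¼ ≈ 0.25000)
C(f, Z) = 1
((V(2) + 50) + 90)*(-8*(-32)) + C(w(L(2, -3)), u) = (((-3 - 1*2) + 50) + 90)*(-8*(-32)) + 1 = (((-3 - 2) + 50) + 90)*256 + 1 = ((-5 + 50) + 90)*256 + 1 = (45 + 90)*256 + 1 = 135*256 + 1 = 34560 + 1 = 34561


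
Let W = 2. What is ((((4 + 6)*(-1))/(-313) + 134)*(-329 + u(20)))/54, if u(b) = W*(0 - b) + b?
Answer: -2440208/2817 ≈ -866.24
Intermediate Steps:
u(b) = -b (u(b) = 2*(0 - b) + b = 2*(-b) + b = -2*b + b = -b)
((((4 + 6)*(-1))/(-313) + 134)*(-329 + u(20)))/54 = ((((4 + 6)*(-1))/(-313) + 134)*(-329 - 1*20))/54 = (((10*(-1))*(-1/313) + 134)*(-329 - 20))*(1/54) = ((-10*(-1/313) + 134)*(-349))*(1/54) = ((10/313 + 134)*(-349))*(1/54) = ((41952/313)*(-349))*(1/54) = -14641248/313*1/54 = -2440208/2817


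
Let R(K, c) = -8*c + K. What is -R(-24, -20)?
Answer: -136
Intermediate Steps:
R(K, c) = K - 8*c
-R(-24, -20) = -(-24 - 8*(-20)) = -(-24 + 160) = -1*136 = -136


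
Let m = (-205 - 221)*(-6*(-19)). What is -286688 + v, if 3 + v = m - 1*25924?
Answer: -361179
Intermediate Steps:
m = -48564 (m = -426*114 = -48564)
v = -74491 (v = -3 + (-48564 - 1*25924) = -3 + (-48564 - 25924) = -3 - 74488 = -74491)
-286688 + v = -286688 - 74491 = -361179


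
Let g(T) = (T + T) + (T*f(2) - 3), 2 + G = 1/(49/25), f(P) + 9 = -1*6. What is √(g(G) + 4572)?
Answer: √224830/7 ≈ 67.738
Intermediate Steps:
f(P) = -15 (f(P) = -9 - 1*6 = -9 - 6 = -15)
G = -73/49 (G = -2 + 1/(49/25) = -2 + 25/49 = -73/49 ≈ -1.4898)
g(T) = -3 - 13*T (g(T) = (T + T) + (T*(-15) - 3) = 2*T + (-15*T - 3) = 2*T + (-3 - 15*T) = -3 - 13*T)
√(g(G) + 4572) = √((-3 - 13*(-73/49)) + 4572) = √((-3 + 949/49) + 4572) = √(802/49 + 4572) = √(224830/49) = √224830/7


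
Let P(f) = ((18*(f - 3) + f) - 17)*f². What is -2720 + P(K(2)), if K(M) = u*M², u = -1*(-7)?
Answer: 358704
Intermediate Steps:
u = 7
K(M) = 7*M²
P(f) = f²*(-71 + 19*f) (P(f) = ((18*(-3 + f) + f) - 17)*f² = (((-54 + 18*f) + f) - 17)*f² = ((-54 + 19*f) - 17)*f² = (-71 + 19*f)*f² = f²*(-71 + 19*f))
-2720 + P(K(2)) = -2720 + (7*2²)²*(-71 + 19*(7*2²)) = -2720 + (7*4)²*(-71 + 19*(7*4)) = -2720 + 28²*(-71 + 19*28) = -2720 + 784*(-71 + 532) = -2720 + 784*461 = -2720 + 361424 = 358704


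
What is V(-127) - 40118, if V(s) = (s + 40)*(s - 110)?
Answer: -19499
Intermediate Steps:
V(s) = (-110 + s)*(40 + s) (V(s) = (40 + s)*(-110 + s) = (-110 + s)*(40 + s))
V(-127) - 40118 = (-4400 + (-127)**2 - 70*(-127)) - 40118 = (-4400 + 16129 + 8890) - 40118 = 20619 - 40118 = -19499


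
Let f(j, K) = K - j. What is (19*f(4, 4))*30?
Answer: 0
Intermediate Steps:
(19*f(4, 4))*30 = (19*(4 - 1*4))*30 = (19*(4 - 4))*30 = (19*0)*30 = 0*30 = 0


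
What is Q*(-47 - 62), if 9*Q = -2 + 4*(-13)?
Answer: 654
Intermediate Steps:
Q = -6 (Q = (-2 + 4*(-13))/9 = (-2 - 52)/9 = (⅑)*(-54) = -6)
Q*(-47 - 62) = -6*(-47 - 62) = -6*(-109) = 654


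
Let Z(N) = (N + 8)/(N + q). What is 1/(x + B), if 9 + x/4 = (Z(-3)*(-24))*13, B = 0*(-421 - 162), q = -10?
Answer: 1/444 ≈ 0.0022523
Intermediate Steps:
Z(N) = (8 + N)/(-10 + N) (Z(N) = (N + 8)/(N - 10) = (8 + N)/(-10 + N))
B = 0 (B = 0*(-583) = 0)
x = 444 (x = -36 + 4*((((8 - 3)/(-10 - 3))*(-24))*13) = -36 + 4*(((5/(-13))*(-24))*13) = -36 + 4*((-1/13*5*(-24))*13) = -36 + 4*(-5/13*(-24)*13) = -36 + 4*((120/13)*13) = -36 + 4*120 = -36 + 480 = 444)
1/(x + B) = 1/(444 + 0) = 1/444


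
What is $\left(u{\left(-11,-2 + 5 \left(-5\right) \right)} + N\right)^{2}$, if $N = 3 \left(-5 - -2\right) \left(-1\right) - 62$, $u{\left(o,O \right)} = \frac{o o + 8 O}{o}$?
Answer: $\frac{238144}{121} \approx 1968.1$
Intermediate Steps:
$u{\left(o,O \right)} = \frac{o^{2} + 8 O}{o}$
$N = -53$ ($N = 3 \left(-5 + 2\right) \left(-1\right) - 62 = 3 \left(-3\right) \left(-1\right) - 62 = \left(-9\right) \left(-1\right) - 62 = 9 - 62 = -53$)
$\left(u{\left(-11,-2 + 5 \left(-5\right) \right)} + N\right)^{2} = \left(\left(-11 + \frac{8 \left(-2 + 5 \left(-5\right)\right)}{-11}\right) - 53\right)^{2} = \left(\left(-11 + 8 \left(-2 - 25\right) \left(- \frac{1}{11}\right)\right) - 53\right)^{2} = \left(\left(-11 + 8 \left(-27\right) \left(- \frac{1}{11}\right)\right) - 53\right)^{2} = \left(\left(-11 + \frac{216}{11}\right) - 53\right)^{2} = \left(\frac{95}{11} - 53\right)^{2} = \left(- \frac{488}{11}\right)^{2} = \frac{238144}{121}$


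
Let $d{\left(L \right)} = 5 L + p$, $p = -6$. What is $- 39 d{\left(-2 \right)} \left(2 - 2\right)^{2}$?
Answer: $0$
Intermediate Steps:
$d{\left(L \right)} = -6 + 5 L$ ($d{\left(L \right)} = 5 L - 6 = -6 + 5 L$)
$- 39 d{\left(-2 \right)} \left(2 - 2\right)^{2} = - 39 \left(-6 + 5 \left(-2\right)\right) \left(2 - 2\right)^{2} = - 39 \left(-6 - 10\right) 0^{2} = \left(-39\right) \left(-16\right) 0 = 624 \cdot 0 = 0$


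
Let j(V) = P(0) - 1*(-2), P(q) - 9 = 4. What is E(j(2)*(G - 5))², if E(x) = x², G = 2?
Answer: 4100625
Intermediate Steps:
P(q) = 13 (P(q) = 9 + 4 = 13)
j(V) = 15 (j(V) = 13 - 1*(-2) = 13 + 2 = 15)
E(j(2)*(G - 5))² = ((15*(2 - 5))²)² = ((15*(-3))²)² = ((-45)²)² = 2025² = 4100625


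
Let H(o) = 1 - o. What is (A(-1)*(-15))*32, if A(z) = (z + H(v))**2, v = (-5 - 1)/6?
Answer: -480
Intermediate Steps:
v = -1 (v = (1/6)*(-6) = -1)
A(z) = (2 + z)**2 (A(z) = (z + (1 - 1*(-1)))**2 = (z + (1 + 1))**2 = (z + 2)**2 = (2 + z)**2)
(A(-1)*(-15))*32 = ((2 - 1)**2*(-15))*32 = (1**2*(-15))*32 = (1*(-15))*32 = -15*32 = -480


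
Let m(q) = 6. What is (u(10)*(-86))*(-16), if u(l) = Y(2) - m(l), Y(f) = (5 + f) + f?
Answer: 4128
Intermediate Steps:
Y(f) = 5 + 2*f
u(l) = 3 (u(l) = (5 + 2*2) - 1*6 = (5 + 4) - 6 = 9 - 6 = 3)
(u(10)*(-86))*(-16) = (3*(-86))*(-16) = -258*(-16) = 4128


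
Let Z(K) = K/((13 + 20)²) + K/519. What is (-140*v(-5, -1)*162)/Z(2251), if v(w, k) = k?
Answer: 534105495/150817 ≈ 3541.4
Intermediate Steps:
Z(K) = 536*K/188397 (Z(K) = K/(33²) + K*(1/519) = K/1089 + K/519 = 536*K/188397)
(-140*v(-5, -1)*162)/Z(2251) = (-140*(-1)*162)/(((536/188397)*2251)) = (140*162)/(1206536/188397) = 22680*(188397/1206536) = 534105495/150817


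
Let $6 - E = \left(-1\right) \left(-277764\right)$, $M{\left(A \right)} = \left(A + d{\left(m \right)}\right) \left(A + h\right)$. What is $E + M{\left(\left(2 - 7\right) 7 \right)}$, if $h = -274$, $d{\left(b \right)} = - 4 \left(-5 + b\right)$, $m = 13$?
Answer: $-257055$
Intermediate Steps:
$d{\left(b \right)} = 20 - 4 b$
$M{\left(A \right)} = \left(-274 + A\right) \left(-32 + A\right)$ ($M{\left(A \right)} = \left(A + \left(20 - 52\right)\right) \left(A - 274\right) = \left(A + \left(20 - 52\right)\right) \left(-274 + A\right) = \left(A - 32\right) \left(-274 + A\right) = \left(-32 + A\right) \left(-274 + A\right) = \left(-274 + A\right) \left(-32 + A\right)$)
$E = -277758$ ($E = 6 - \left(-1\right) \left(-277764\right) = 6 - 277764 = -277758$)
$E + M{\left(\left(2 - 7\right) 7 \right)} = -277758 + \left(8768 + \left(\left(2 - 7\right) 7\right)^{2} - 306 \left(2 - 7\right) 7\right) = -277758 + \left(8768 + \left(\left(-5\right) 7\right)^{2} - 306 \left(\left(-5\right) 7\right)\right) = -277758 + \left(8768 + \left(-35\right)^{2} - -10710\right) = -277758 + \left(8768 + 1225 + 10710\right) = -277758 + 20703 = -257055$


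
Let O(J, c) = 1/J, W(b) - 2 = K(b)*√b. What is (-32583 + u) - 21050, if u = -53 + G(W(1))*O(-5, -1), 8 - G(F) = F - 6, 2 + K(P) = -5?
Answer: -268449/5 ≈ -53690.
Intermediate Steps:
K(P) = -7 (K(P) = -2 - 5 = -7)
W(b) = 2 - 7*√b
G(F) = 14 - F (G(F) = 8 - (F - 6) = 8 - (-6 + F) = 8 + (6 - F) = 14 - F)
u = -284/5 (u = -53 + (14 - (2 - 7*√1))/(-5) = -53 + (14 - (2 - 7*1))*(-⅕) = -53 + (14 - (2 - 7))*(-⅕) = -53 + (14 - 1*(-5))*(-⅕) = -53 + (14 + 5)*(-⅕) = -53 + 19*(-⅕) = -53 - 19/5 = -284/5 ≈ -56.800)
(-32583 + u) - 21050 = (-32583 - 284/5) - 21050 = -163199/5 - 21050 = -268449/5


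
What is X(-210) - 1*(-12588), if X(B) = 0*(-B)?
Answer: 12588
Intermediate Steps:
X(B) = 0
X(-210) - 1*(-12588) = 0 - 1*(-12588) = 0 + 12588 = 12588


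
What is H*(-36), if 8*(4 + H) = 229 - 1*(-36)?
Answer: -2097/2 ≈ -1048.5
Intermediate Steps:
H = 233/8 (H = -4 + (229 - 1*(-36))/8 = -4 + (229 + 36)/8 = -4 + (⅛)*265 = -4 + 265/8 = 233/8 ≈ 29.125)
H*(-36) = (233/8)*(-36) = -2097/2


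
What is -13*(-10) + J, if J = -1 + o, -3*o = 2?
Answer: 385/3 ≈ 128.33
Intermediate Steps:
o = -⅔ (o = -⅓*2 = -⅔ ≈ -0.66667)
J = -5/3 (J = -1 - ⅔ = -5/3 ≈ -1.6667)
-13*(-10) + J = -13*(-10) - 5/3 = 130 - 5/3 = 385/3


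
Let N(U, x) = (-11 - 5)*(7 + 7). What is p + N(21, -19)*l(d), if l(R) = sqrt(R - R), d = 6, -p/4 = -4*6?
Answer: 96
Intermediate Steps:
p = 96 (p = -(-16)*6 = -4*(-24) = 96)
N(U, x) = -224 (N(U, x) = -16*14 = -224)
l(R) = 0 (l(R) = sqrt(0) = 0)
p + N(21, -19)*l(d) = 96 - 224*0 = 96 + 0 = 96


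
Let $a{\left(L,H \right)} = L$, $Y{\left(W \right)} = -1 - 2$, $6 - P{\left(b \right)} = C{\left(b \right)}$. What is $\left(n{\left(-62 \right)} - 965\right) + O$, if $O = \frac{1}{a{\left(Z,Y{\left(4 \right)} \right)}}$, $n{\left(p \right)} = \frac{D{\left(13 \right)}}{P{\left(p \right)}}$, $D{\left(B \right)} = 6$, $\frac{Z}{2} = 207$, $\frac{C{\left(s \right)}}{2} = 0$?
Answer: $- \frac{399095}{414} \approx -964.0$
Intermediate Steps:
$C{\left(s \right)} = 0$ ($C{\left(s \right)} = 2 \cdot 0 = 0$)
$Z = 414$ ($Z = 2 \cdot 207 = 414$)
$P{\left(b \right)} = 6$ ($P{\left(b \right)} = 6 - 0 = 6 + 0 = 6$)
$n{\left(p \right)} = 1$ ($n{\left(p \right)} = \frac{6}{6} = 6 \cdot \frac{1}{6} = 1$)
$Y{\left(W \right)} = -3$ ($Y{\left(W \right)} = -1 - 2 = -3$)
$O = \frac{1}{414} \approx 0.0024155$
$\left(n{\left(-62 \right)} - 965\right) + O = \left(1 - 965\right) + \frac{1}{414} = -964 + \frac{1}{414} = - \frac{399095}{414}$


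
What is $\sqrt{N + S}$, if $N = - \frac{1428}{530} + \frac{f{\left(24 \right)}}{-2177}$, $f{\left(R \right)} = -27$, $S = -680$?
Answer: $\frac{i \sqrt{227209778421815}}{576905} \approx 26.128 i$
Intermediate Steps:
$N = - \frac{1547223}{576905}$ ($N = - \frac{1428}{530} - \frac{27}{-2177} = \left(-1428\right) \frac{1}{530} - - \frac{27}{2177} = - \frac{714}{265} + \frac{27}{2177} = - \frac{1547223}{576905} \approx -2.6819$)
$\sqrt{N + S} = \sqrt{- \frac{1547223}{576905} - 680} = \sqrt{- \frac{393842623}{576905}} = \frac{i \sqrt{227209778421815}}{576905}$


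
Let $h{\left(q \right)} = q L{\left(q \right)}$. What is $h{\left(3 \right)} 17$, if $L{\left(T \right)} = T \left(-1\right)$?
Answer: $-153$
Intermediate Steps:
$L{\left(T \right)} = - T$
$h{\left(q \right)} = - q^{2}$ ($h{\left(q \right)} = q \left(- q\right) = - q^{2}$)
$h{\left(3 \right)} 17 = - 3^{2} \cdot 17 = \left(-1\right) 9 \cdot 17 = \left(-9\right) 17 = -153$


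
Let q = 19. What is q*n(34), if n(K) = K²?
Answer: 21964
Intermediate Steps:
q*n(34) = 19*34² = 19*1156 = 21964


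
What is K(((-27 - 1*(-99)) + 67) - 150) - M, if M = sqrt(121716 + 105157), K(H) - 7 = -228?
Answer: -221 - sqrt(226873) ≈ -697.31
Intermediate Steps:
K(H) = -221 (K(H) = 7 - 228 = -221)
M = sqrt(226873) ≈ 476.31
K(((-27 - 1*(-99)) + 67) - 150) - M = -221 - sqrt(226873)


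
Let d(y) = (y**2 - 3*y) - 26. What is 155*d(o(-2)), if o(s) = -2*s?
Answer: -3410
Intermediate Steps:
d(y) = -26 + y**2 - 3*y
155*d(o(-2)) = 155*(-26 + (-2*(-2))**2 - (-6)*(-2)) = 155*(-26 + 4**2 - 3*4) = 155*(-26 + 16 - 12) = 155*(-22) = -3410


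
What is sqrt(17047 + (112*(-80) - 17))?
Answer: sqrt(8070) ≈ 89.833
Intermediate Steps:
sqrt(17047 + (112*(-80) - 17)) = sqrt(17047 + (-8960 - 17)) = sqrt(17047 - 8977) = sqrt(8070)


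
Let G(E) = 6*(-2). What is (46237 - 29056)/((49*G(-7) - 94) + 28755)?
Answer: 17181/28073 ≈ 0.61201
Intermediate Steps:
G(E) = -12
(46237 - 29056)/((49*G(-7) - 94) + 28755) = (46237 - 29056)/((49*(-12) - 94) + 28755) = 17181/((-588 - 94) + 28755) = 17181/(-682 + 28755) = 17181/28073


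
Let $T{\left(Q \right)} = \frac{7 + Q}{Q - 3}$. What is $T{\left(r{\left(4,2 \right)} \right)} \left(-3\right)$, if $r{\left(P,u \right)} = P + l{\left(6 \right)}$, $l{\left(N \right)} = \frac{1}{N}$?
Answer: $- \frac{201}{7} \approx -28.714$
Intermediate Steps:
$r{\left(P,u \right)} = \frac{1}{6} + P$ ($r{\left(P,u \right)} = P + \frac{1}{6} = \frac{1}{6} + P$)
$T{\left(Q \right)} = \frac{7 + Q}{-3 + Q}$
$T{\left(r{\left(4,2 \right)} \right)} \left(-3\right) = \frac{7 + \left(\frac{1}{6} + 4\right)}{-3 + \left(\frac{1}{6} + 4\right)} \left(-3\right) = \frac{7 + \frac{25}{6}}{-3 + \frac{25}{6}} \left(-3\right) = \frac{1}{\frac{7}{6}} \cdot \frac{67}{6} \left(-3\right) = \frac{6}{7} \cdot \frac{67}{6} \left(-3\right) = \frac{67}{7} \left(-3\right) = - \frac{201}{7}$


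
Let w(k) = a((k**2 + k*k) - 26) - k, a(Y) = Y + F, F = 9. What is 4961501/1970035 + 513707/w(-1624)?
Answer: 27190681224604/10394611902565 ≈ 2.6158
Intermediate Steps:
a(Y) = 9 + Y (a(Y) = Y + 9 = 9 + Y)
w(k) = -17 - k + 2*k**2 (w(k) = (9 + ((k**2 + k*k) - 26)) - k = (9 + ((k**2 + k**2) - 26)) - k = (9 + (2*k**2 - 26)) - k = (9 + (-26 + 2*k**2)) - k = (-17 + 2*k**2) - k = -17 - k + 2*k**2)
4961501/1970035 + 513707/w(-1624) = 4961501/1970035 + 513707/(-17 - 1*(-1624) + 2*(-1624)**2) = 4961501*(1/1970035) + 513707/(-17 + 1624 + 2*2637376) = 4961501/1970035 + 513707/(-17 + 1624 + 5274752) = 4961501/1970035 + 513707/5276359 = 27190681224604/10394611902565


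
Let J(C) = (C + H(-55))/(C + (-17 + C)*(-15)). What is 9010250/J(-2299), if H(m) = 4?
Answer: -58460304050/459 ≈ -1.2736e+8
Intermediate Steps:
J(C) = (4 + C)/(255 - 14*C) (J(C) = (C + 4)/(C + (-17 + C)*(-15)) = (4 + C)/(C + (255 - 15*C)) = (4 + C)/(255 - 14*C))
9010250/J(-2299) = 9010250/(((-4 - 1*(-2299))/(-255 + 14*(-2299)))) = 9010250/(((-4 + 2299)/(-255 - 32186))) = 9010250/((2295/(-32441))) = 9010250/((-1/32441*2295)) = 9010250/(-2295/32441) = 9010250*(-32441/2295) = -58460304050/459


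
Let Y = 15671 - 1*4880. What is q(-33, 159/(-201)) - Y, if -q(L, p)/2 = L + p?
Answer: -718469/67 ≈ -10723.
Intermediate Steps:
q(L, p) = -2*L - 2*p (q(L, p) = -2*(L + p) = -2*L - 2*p)
Y = 10791 (Y = 15671 - 4880 = 10791)
q(-33, 159/(-201)) - Y = (-2*(-33) - 318/(-201)) - 1*10791 = (66 - 318*(-1)/201) - 10791 = (66 - 2*(-53/67)) - 10791 = (66 + 106/67) - 10791 = 4528/67 - 10791 = -718469/67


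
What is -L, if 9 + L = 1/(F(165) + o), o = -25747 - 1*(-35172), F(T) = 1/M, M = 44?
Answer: 3732265/414701 ≈ 8.9999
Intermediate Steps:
F(T) = 1/44
o = 9425 (o = -25747 + 35172 = 9425)
L = -3732265/414701 (L = -9 + 1/(1/44 + 9425) = -9 + 1/(414701/44) = -9 + 44/414701 = -3732265/414701 ≈ -8.9999)
-L = -1*(-3732265/414701) = 3732265/414701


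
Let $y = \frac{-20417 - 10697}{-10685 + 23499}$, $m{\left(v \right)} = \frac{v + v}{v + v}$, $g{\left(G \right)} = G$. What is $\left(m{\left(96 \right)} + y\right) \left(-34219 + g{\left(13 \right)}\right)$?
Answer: $\frac{312984900}{6407} \approx 48850.0$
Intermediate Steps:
$m{\left(v \right)} = 1$ ($m{\left(v \right)} = \frac{2 v}{2 v} = 2 v \frac{1}{2 v} = 1$)
$y = - \frac{15557}{6407}$ ($y = - \frac{31114}{12814} = \left(-31114\right) \frac{1}{12814} = - \frac{15557}{6407} \approx -2.4281$)
$\left(m{\left(96 \right)} + y\right) \left(-34219 + g{\left(13 \right)}\right) = \left(1 - \frac{15557}{6407}\right) \left(-34219 + 13\right) = \left(- \frac{9150}{6407}\right) \left(-34206\right) = \frac{312984900}{6407}$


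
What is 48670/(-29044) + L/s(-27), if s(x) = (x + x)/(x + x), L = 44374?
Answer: 644374893/14522 ≈ 44372.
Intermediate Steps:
s(x) = 1 (s(x) = (2*x)/((2*x)) = (2*x)*(1/(2*x)) = 1)
48670/(-29044) + L/s(-27) = 48670/(-29044) + 44374/1 = 48670*(-1/29044) + 44374*1 = -24335/14522 + 44374 = 644374893/14522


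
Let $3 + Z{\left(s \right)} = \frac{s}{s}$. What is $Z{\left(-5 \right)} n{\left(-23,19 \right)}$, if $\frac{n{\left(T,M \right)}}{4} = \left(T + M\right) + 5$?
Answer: $-8$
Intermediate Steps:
$Z{\left(s \right)} = -2$ ($Z{\left(s \right)} = -3 + \frac{s}{s} = -3 + 1 = -2$)
$n{\left(T,M \right)} = 20 + 4 M + 4 T$ ($n{\left(T,M \right)} = 4 \left(\left(T + M\right) + 5\right) = 4 \left(\left(M + T\right) + 5\right) = 4 \left(5 + M + T\right) = 20 + 4 M + 4 T$)
$Z{\left(-5 \right)} n{\left(-23,19 \right)} = - 2 \left(20 + 4 \cdot 19 + 4 \left(-23\right)\right) = - 2 \left(20 + 76 - 92\right) = \left(-2\right) 4 = -8$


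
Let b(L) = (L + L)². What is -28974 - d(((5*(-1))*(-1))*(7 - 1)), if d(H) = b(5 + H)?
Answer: -33874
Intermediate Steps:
b(L) = 4*L² (b(L) = (2*L)² = 4*L²)
d(H) = 4*(5 + H)²
-28974 - d(((5*(-1))*(-1))*(7 - 1)) = -28974 - 4*(5 + ((5*(-1))*(-1))*(7 - 1))² = -28974 - 4*(5 - 5*(-1)*6)² = -28974 - 4*(5 + 5*6)² = -28974 - 4*(5 + 30)² = -28974 - 4*35² = -28974 - 4*1225 = -28974 - 1*4900 = -28974 - 4900 = -33874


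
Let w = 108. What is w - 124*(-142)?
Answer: 17716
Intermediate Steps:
w - 124*(-142) = 108 - 124*(-142) = 108 + 17608 = 17716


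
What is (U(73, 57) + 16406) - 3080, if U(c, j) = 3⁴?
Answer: 13407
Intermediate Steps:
U(c, j) = 81
(U(73, 57) + 16406) - 3080 = (81 + 16406) - 3080 = 16487 - 3080 = 13407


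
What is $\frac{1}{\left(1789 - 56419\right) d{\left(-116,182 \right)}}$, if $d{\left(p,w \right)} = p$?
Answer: $\frac{1}{6337080} \approx 1.578 \cdot 10^{-7}$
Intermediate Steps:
$\frac{1}{\left(1789 - 56419\right) d{\left(-116,182 \right)}} = \frac{1}{\left(1789 - 56419\right) \left(-116\right)} = \frac{1}{-54630} \left(- \frac{1}{116}\right) = \left(- \frac{1}{54630}\right) \left(- \frac{1}{116}\right) = \frac{1}{6337080}$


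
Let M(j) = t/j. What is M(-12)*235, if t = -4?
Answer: 235/3 ≈ 78.333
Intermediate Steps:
M(j) = -4/j
M(-12)*235 = -4/(-12)*235 = -4*(-1/12)*235 = (⅓)*235 = 235/3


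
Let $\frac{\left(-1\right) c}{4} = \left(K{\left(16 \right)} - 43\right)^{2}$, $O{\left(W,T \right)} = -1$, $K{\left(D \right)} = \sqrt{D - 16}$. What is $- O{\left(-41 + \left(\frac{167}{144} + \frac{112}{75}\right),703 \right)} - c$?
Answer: $7397$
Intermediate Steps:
$K{\left(D \right)} = \sqrt{-16 + D}$
$c = -7396$ ($c = - 4 \left(\sqrt{-16 + 16} - 43\right)^{2} = - 4 \left(\sqrt{0} - 43\right)^{2} = - 4 \left(0 - 43\right)^{2} = - 4 \left(-43\right)^{2} = \left(-4\right) 1849 = -7396$)
$- O{\left(-41 + \left(\frac{167}{144} + \frac{112}{75}\right),703 \right)} - c = \left(-1\right) \left(-1\right) - -7396 = 1 + 7396 = 7397$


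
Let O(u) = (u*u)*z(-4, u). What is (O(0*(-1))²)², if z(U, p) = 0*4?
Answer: 0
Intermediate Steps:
z(U, p) = 0
O(u) = 0 (O(u) = (u*u)*0 = u²*0 = 0)
(O(0*(-1))²)² = (0²)² = 0² = 0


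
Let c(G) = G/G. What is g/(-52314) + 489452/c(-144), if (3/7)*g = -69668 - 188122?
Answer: 12802896719/26157 ≈ 4.8946e+5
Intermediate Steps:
g = -601510 (g = 7*(-69668 - 188122)/3 = (7/3)*(-257790) = -601510)
c(G) = 1
g/(-52314) + 489452/c(-144) = -601510/(-52314) + 489452/1 = -601510*(-1/52314) + 489452*1 = 300755/26157 + 489452 = 12802896719/26157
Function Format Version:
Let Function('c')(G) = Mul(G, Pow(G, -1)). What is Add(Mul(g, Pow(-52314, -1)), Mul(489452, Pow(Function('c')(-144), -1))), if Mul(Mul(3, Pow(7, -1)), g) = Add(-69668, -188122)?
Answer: Rational(12802896719, 26157) ≈ 4.8946e+5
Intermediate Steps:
g = -601510 (g = Mul(Rational(7, 3), Add(-69668, -188122)) = Mul(Rational(7, 3), -257790) = -601510)
Function('c')(G) = 1
Add(Mul(g, Pow(-52314, -1)), Mul(489452, Pow(Function('c')(-144), -1))) = Add(Mul(-601510, Pow(-52314, -1)), Mul(489452, Pow(1, -1))) = Add(Mul(-601510, Rational(-1, 52314)), Mul(489452, 1)) = Add(Rational(300755, 26157), 489452) = Rational(12802896719, 26157)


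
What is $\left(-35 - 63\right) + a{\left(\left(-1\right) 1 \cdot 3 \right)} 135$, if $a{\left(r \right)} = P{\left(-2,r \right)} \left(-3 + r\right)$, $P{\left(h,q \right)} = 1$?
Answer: $-908$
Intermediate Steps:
$a{\left(r \right)} = -3 + r$ ($a{\left(r \right)} = 1 \left(-3 + r\right) = -3 + r$)
$\left(-35 - 63\right) + a{\left(\left(-1\right) 1 \cdot 3 \right)} 135 = \left(-35 - 63\right) + \left(-3 + \left(-1\right) 1 \cdot 3\right) 135 = -98 + \left(-3 - 3\right) 135 = -98 - 810 = -908$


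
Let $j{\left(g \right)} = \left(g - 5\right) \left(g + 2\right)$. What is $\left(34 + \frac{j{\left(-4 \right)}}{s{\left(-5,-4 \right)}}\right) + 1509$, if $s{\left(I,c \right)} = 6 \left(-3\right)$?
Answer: $1542$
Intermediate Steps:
$s{\left(I,c \right)} = -18$
$j{\left(g \right)} = \left(-5 + g\right) \left(2 + g\right)$
$\left(34 + \frac{j{\left(-4 \right)}}{s{\left(-5,-4 \right)}}\right) + 1509 = \left(34 + \frac{-10 + \left(-4\right)^{2} - -12}{-18}\right) + 1509 = \left(34 + \left(-10 + 16 + 12\right) \left(- \frac{1}{18}\right)\right) + 1509 = \left(34 + 18 \left(- \frac{1}{18}\right)\right) + 1509 = \left(34 - 1\right) + 1509 = 33 + 1509 = 1542$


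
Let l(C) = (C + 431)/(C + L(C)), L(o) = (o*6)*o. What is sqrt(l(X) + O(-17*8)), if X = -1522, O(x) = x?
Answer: I*sqrt(26266677959777426)/13897382 ≈ 11.662*I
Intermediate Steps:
L(o) = 6*o**2 (L(o) = (6*o)*o = 6*o**2)
l(C) = (431 + C)/(C + 6*C**2) (l(C) = (C + 431)/(C + 6*C**2) = (431 + C)/(C + 6*C**2))
sqrt(l(X) + O(-17*8)) = sqrt((431 - 1522)/((-1522)*(1 + 6*(-1522))) - 17*8) = sqrt(-1/1522*(-1091)/(1 - 9132) - 136) = sqrt(-1/1522*(-1091)/(-9131) - 136) = sqrt(-1/1522*(-1/9131)*(-1091) - 136) = sqrt(-1091/13897382 - 136) = sqrt(-1890045043/13897382) = I*sqrt(26266677959777426)/13897382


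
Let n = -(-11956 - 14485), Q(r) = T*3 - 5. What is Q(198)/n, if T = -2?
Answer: -11/26441 ≈ -0.00041602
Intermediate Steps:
Q(r) = -11 (Q(r) = -2*3 - 5 = -6 - 5 = -11)
n = 26441 (n = -1*(-26441) = 26441)
Q(198)/n = -11/26441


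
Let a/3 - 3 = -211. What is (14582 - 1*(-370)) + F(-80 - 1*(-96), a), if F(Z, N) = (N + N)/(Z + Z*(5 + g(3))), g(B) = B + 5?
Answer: 104625/7 ≈ 14946.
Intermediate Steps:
a = -624 (a = 9 + 3*(-211) = 9 - 633 = -624)
g(B) = 5 + B
F(Z, N) = N/(7*Z) (F(Z, N) = (N + N)/(Z + Z*(5 + (5 + 3))) = (2*N)/(Z + Z*(5 + 8)) = (2*N)/(Z + Z*13) = (2*N)/(Z + 13*Z) = (2*N)/((14*Z)) = (2*N)*(1/(14*Z)) = N/(7*Z))
(14582 - 1*(-370)) + F(-80 - 1*(-96), a) = (14582 - 1*(-370)) + (⅐)*(-624)/(-80 - 1*(-96)) = (14582 + 370) + (⅐)*(-624)/(-80 + 96) = 14952 + (⅐)*(-624)/16 = 14952 + (⅐)*(-624)*(1/16) = 14952 - 39/7 = 104625/7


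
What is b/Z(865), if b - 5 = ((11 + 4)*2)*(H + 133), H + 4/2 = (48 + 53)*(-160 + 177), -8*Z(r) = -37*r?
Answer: 88712/6401 ≈ 13.859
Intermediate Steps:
Z(r) = 37*r/8 (Z(r) = -(-37)*r/8 = 37*r/8)
H = 1715 (H = -2 + (48 + 53)*(-160 + 177) = -2 + 101*17 = -2 + 1717 = 1715)
b = 55445 (b = 5 + ((11 + 4)*2)*(1715 + 133) = 5 + (15*2)*1848 = 5 + 30*1848 = 5 + 55440 = 55445)
b/Z(865) = 55445/(((37/8)*865)) = 55445/(32005/8) = 55445*(8/32005) = 88712/6401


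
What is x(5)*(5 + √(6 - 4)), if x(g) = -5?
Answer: -25 - 5*√2 ≈ -32.071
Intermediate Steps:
x(5)*(5 + √(6 - 4)) = -5*(5 + √(6 - 4)) = -5*(5 + √2) = -25 - 5*√2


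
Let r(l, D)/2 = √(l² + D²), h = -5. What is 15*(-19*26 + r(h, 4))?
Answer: -7410 + 30*√41 ≈ -7217.9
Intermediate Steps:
r(l, D) = 2*√(D² + l²) (r(l, D) = 2*√(l² + D²) = 2*√(D² + l²))
15*(-19*26 + r(h, 4)) = 15*(-19*26 + 2*√(4² + (-5)²)) = 15*(-494 + 2*√(16 + 25)) = 15*(-494 + 2*√41) = -7410 + 30*√41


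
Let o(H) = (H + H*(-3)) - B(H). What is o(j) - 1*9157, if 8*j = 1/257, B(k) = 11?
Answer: -9424705/1028 ≈ -9168.0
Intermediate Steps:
j = 1/2056 (j = (⅛)/257 = (⅛)*(1/257) = 1/2056 ≈ 0.00048638)
o(H) = -11 - 2*H (o(H) = (H + H*(-3)) - 1*11 = (H - 3*H) - 11 = -2*H - 11 = -11 - 2*H)
o(j) - 1*9157 = (-11 - 2*1/2056) - 1*9157 = (-11 - 1/1028) - 9157 = -11309/1028 - 9157 = -9424705/1028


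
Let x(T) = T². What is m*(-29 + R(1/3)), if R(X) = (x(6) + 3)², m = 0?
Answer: 0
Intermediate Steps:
R(X) = 1521 (R(X) = (6² + 3)² = (36 + 3)² = 39² = 1521)
m*(-29 + R(1/3)) = 0*(-29 + 1521) = 0*1492 = 0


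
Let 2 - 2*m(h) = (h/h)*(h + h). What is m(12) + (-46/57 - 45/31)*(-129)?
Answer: 165134/589 ≈ 280.36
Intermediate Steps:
m(h) = 1 - h (m(h) = 1 - h/h*(h + h)/2 = 1 - 2*h/2 = 1 - h)
m(12) + (-46/57 - 45/31)*(-129) = (1 - 1*12) + (-46/57 - 45/31)*(-129) = (1 - 12) + (-46*1/57 - 45*1/31)*(-129) = -11 + (-46/57 - 45/31)*(-129) = -11 - 3991/1767*(-129) = -11 + 171613/589 = 165134/589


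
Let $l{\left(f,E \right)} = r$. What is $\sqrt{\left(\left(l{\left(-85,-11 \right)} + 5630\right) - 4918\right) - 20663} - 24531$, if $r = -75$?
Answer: $-24531 + i \sqrt{20026} \approx -24531.0 + 141.51 i$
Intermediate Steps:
$l{\left(f,E \right)} = -75$
$\sqrt{\left(\left(l{\left(-85,-11 \right)} + 5630\right) - 4918\right) - 20663} - 24531 = \sqrt{\left(\left(-75 + 5630\right) - 4918\right) - 20663} - 24531 = \sqrt{\left(5555 - 4918\right) - 20663} - 24531 = \sqrt{637 - 20663} - 24531 = \sqrt{-20026} - 24531 = i \sqrt{20026} - 24531 = -24531 + i \sqrt{20026}$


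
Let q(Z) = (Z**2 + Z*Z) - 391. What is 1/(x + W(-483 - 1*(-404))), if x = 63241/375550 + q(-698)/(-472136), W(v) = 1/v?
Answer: -1000538807800/1908291104939 ≈ -0.52431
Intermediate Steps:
q(Z) = -391 + 2*Z**2 (q(Z) = (Z**2 + Z**2) - 391 = 2*Z**2 - 391 = -391 + 2*Z**2)
x = -23995266541/12665048200 (x = 63241/375550 + (-391 + 2*(-698)**2)/(-472136) = 63241*(1/375550) + (-391 + 2*487204)*(-1/472136) = 63241/375550 + (-391 + 974408)*(-1/472136) = 63241/375550 + 974017*(-1/472136) = 63241/375550 - 974017/472136 = -23995266541/12665048200 ≈ -1.8946)
1/(x + W(-483 - 1*(-404))) = 1/(-23995266541/12665048200 + 1/(-483 - 1*(-404))) = 1/(-23995266541/12665048200 + 1/(-483 + 404)) = 1/(-23995266541/12665048200 + 1/(-79)) = 1/(-23995266541/12665048200 - 1/79) = 1/(-1908291104939/1000538807800) = -1000538807800/1908291104939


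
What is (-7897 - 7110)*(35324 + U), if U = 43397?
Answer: -1181366047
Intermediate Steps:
(-7897 - 7110)*(35324 + U) = (-7897 - 7110)*(35324 + 43397) = -15007*78721 = -1181366047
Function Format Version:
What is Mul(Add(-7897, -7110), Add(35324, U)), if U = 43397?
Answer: -1181366047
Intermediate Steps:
Mul(Add(-7897, -7110), Add(35324, U)) = Mul(Add(-7897, -7110), Add(35324, 43397)) = Mul(-15007, 78721) = -1181366047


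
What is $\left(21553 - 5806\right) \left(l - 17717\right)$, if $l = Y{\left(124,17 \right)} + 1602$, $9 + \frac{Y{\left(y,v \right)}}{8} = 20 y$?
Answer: $57523791$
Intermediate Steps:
$Y{\left(y,v \right)} = -72 + 160 y$ ($Y{\left(y,v \right)} = -72 + 8 \cdot 20 y = -72 + 160 y$)
$l = 21370$ ($l = \left(-72 + 160 \cdot 124\right) + 1602 = \left(-72 + 19840\right) + 1602 = 19768 + 1602 = 21370$)
$\left(21553 - 5806\right) \left(l - 17717\right) = \left(21553 - 5806\right) \left(21370 - 17717\right) = 15747 \cdot 3653 = 57523791$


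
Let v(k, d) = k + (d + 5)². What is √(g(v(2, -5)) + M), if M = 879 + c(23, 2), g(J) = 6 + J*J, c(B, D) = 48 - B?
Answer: √914 ≈ 30.232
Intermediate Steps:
v(k, d) = k + (5 + d)²
g(J) = 6 + J²
M = 904 (M = 879 + (48 - 1*23) = 879 + (48 - 23) = 879 + 25 = 904)
√(g(v(2, -5)) + M) = √((6 + (2 + (5 - 5)²)²) + 904) = √((6 + (2 + 0²)²) + 904) = √((6 + (2 + 0)²) + 904) = √((6 + 2²) + 904) = √((6 + 4) + 904) = √(10 + 904) = √914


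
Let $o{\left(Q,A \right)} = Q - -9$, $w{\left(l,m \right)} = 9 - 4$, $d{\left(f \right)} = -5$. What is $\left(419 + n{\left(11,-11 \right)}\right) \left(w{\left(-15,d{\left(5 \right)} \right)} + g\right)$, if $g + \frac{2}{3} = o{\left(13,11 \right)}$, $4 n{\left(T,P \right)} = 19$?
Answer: $\frac{44635}{4} \approx 11159.0$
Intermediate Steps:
$n{\left(T,P \right)} = \frac{19}{4}$ ($n{\left(T,P \right)} = \frac{1}{4} \cdot 19 = \frac{19}{4}$)
$w{\left(l,m \right)} = 5$ ($w{\left(l,m \right)} = 9 - 4 = 5$)
$o{\left(Q,A \right)} = 9 + Q$ ($o{\left(Q,A \right)} = Q + 9 = 9 + Q$)
$g = \frac{64}{3}$ ($g = - \frac{2}{3} + \left(9 + 13\right) = - \frac{2}{3} + 22 = \frac{64}{3} \approx 21.333$)
$\left(419 + n{\left(11,-11 \right)}\right) \left(w{\left(-15,d{\left(5 \right)} \right)} + g\right) = \left(419 + \frac{19}{4}\right) \left(5 + \frac{64}{3}\right) = \frac{1695}{4} \cdot \frac{79}{3} = \frac{44635}{4}$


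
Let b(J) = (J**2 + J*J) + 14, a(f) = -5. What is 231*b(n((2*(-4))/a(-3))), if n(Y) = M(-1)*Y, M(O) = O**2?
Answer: 110418/25 ≈ 4416.7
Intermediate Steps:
n(Y) = Y (n(Y) = (-1)**2*Y = 1*Y = Y)
b(J) = 14 + 2*J**2 (b(J) = (J**2 + J**2) + 14 = 2*J**2 + 14 = 14 + 2*J**2)
231*b(n((2*(-4))/a(-3))) = 231*(14 + 2*((2*(-4))/(-5))**2) = 231*(14 + 2*(-8*(-1/5))**2) = 231*(14 + 2*(8/5)**2) = 231*(14 + 2*(64/25)) = 231*(14 + 128/25) = 231*(478/25) = 110418/25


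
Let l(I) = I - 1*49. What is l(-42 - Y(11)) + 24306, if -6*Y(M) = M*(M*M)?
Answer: 146621/6 ≈ 24437.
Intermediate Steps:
Y(M) = -M³/6 (Y(M) = -M*M*M/6 = -M*M²/6 = -M³/6)
l(I) = -49 + I (l(I) = I - 49 = -49 + I)
l(-42 - Y(11)) + 24306 = (-49 + (-42 - (-1)*11³/6)) + 24306 = (-49 + (-42 - (-1)*1331/6)) + 24306 = (-49 + (-42 - 1*(-1331/6))) + 24306 = (-49 + (-42 + 1331/6)) + 24306 = (-49 + 1079/6) + 24306 = 785/6 + 24306 = 146621/6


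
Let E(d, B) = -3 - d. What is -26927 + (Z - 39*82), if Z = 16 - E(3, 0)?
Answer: -30103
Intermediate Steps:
Z = 22 (Z = 16 - (-3 - 1*3) = 16 - (-3 - 3) = 16 - 1*(-6) = 16 + 6 = 22)
-26927 + (Z - 39*82) = -26927 + (22 - 39*82) = -26927 + (22 - 3198) = -26927 - 3176 = -30103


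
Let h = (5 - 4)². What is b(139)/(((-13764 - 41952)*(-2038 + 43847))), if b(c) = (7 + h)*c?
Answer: -278/582357561 ≈ -4.7737e-7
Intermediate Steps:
h = 1 (h = 1² = 1)
b(c) = 8*c (b(c) = (7 + 1)*c = 8*c)
b(139)/(((-13764 - 41952)*(-2038 + 43847))) = (8*139)/(((-13764 - 41952)*(-2038 + 43847))) = 1112/((-55716*41809)) = 1112/(-2329430244) = 1112*(-1/2329430244) = -278/582357561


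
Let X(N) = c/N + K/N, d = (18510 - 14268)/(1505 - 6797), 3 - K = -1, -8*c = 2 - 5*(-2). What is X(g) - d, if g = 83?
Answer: 4349/5229 ≈ 0.83171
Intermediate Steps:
c = -3/2 (c = -(2 - 5*(-2))/8 = -(2 + 10)/8 = -⅛*12 = -3/2 ≈ -1.5000)
K = 4 (K = 3 - 1*(-1) = 3 + 1 = 4)
d = -101/126 (d = 4242/(-5292) = 4242*(-1/5292) = -101/126 ≈ -0.80159)
X(N) = 5/(2*N) (X(N) = -3/(2*N) + 4/N = 5/(2*N))
X(g) - d = (5/2)/83 - 1*(-101/126) = (5/2)*(1/83) + 101/126 = 5/166 + 101/126 = 4349/5229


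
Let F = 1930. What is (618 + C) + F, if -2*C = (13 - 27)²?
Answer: 2450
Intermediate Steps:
C = -98 (C = -(13 - 27)²/2 = -½*(-14)² = -½*196 = -98)
(618 + C) + F = (618 - 98) + 1930 = 520 + 1930 = 2450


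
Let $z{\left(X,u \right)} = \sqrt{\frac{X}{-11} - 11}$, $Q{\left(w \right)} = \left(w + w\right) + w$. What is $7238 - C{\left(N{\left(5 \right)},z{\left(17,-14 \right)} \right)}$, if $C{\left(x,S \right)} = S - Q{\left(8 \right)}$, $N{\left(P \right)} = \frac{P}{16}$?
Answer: $7262 - \frac{i \sqrt{1518}}{11} \approx 7262.0 - 3.542 i$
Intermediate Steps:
$N{\left(P \right)} = \frac{P}{16}$ ($N{\left(P \right)} = P \frac{1}{16} = \frac{P}{16}$)
$Q{\left(w \right)} = 3 w$ ($Q{\left(w \right)} = 2 w + w = 3 w$)
$z{\left(X,u \right)} = \sqrt{-11 - \frac{X}{11}}$ ($z{\left(X,u \right)} = \sqrt{X \left(- \frac{1}{11}\right) - 11} = \sqrt{- \frac{X}{11} - 11} = \sqrt{-11 - \frac{X}{11}}$)
$C{\left(x,S \right)} = -24 + S$ ($C{\left(x,S \right)} = S - 3 \cdot 8 = S - 24 = -24 + S$)
$7238 - C{\left(N{\left(5 \right)},z{\left(17,-14 \right)} \right)} = 7238 - \left(-24 + \frac{\sqrt{-1331 - 187}}{11}\right) = 7238 - \left(-24 + \frac{\sqrt{-1518}}{11}\right) = 7238 - \left(-24 + \frac{i \sqrt{1518}}{11}\right) = 7238 + \left(24 - \frac{i \sqrt{1518}}{11}\right) = 7262 - \frac{i \sqrt{1518}}{11}$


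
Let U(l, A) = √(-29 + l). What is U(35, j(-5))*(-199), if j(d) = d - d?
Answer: -199*√6 ≈ -487.45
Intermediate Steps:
j(d) = 0
U(35, j(-5))*(-199) = √(-29 + 35)*(-199) = √6*(-199) = -199*√6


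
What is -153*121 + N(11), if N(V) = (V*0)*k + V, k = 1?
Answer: -18502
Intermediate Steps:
N(V) = V (N(V) = (V*0)*1 + V = 0*1 + V = 0 + V = V)
-153*121 + N(11) = -153*121 + 11 = -18513 + 11 = -18502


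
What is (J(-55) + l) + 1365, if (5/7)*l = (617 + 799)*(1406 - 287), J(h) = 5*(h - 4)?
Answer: 11096878/5 ≈ 2.2194e+6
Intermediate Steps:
J(h) = -20 + 5*h (J(h) = 5*(-4 + h) = -20 + 5*h)
l = 11091528/5 (l = 7*((617 + 799)*(1406 - 287))/5 = 7*(1416*1119)/5 = (7/5)*1584504 = 11091528/5 ≈ 2.2183e+6)
(J(-55) + l) + 1365 = ((-20 + 5*(-55)) + 11091528/5) + 1365 = ((-20 - 275) + 11091528/5) + 1365 = (-295 + 11091528/5) + 1365 = 11090053/5 + 1365 = 11096878/5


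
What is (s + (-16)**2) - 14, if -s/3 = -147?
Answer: 683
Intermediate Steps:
s = 441 (s = -3*(-147) = 441)
(s + (-16)**2) - 14 = (441 + (-16)**2) - 14 = (441 + 256) - 14 = 697 - 14 = 683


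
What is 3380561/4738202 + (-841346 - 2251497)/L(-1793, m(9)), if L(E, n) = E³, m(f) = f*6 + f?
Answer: 19500966233356463/27312058902965914 ≈ 0.71401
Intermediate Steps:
m(f) = 7*f (m(f) = 6*f + f = 7*f)
3380561/4738202 + (-841346 - 2251497)/L(-1793, m(9)) = 3380561/4738202 + (-841346 - 2251497)/((-1793)³) = 3380561*(1/4738202) - 3092843/(-5764224257) = 3380561/4738202 - 3092843*(-1/5764224257) = 3380561/4738202 + 3092843/5764224257 = 19500966233356463/27312058902965914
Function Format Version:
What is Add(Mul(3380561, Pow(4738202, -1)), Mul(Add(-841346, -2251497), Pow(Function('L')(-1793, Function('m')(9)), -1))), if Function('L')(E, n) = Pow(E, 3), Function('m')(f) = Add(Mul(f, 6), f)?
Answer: Rational(19500966233356463, 27312058902965914) ≈ 0.71401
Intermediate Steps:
Function('m')(f) = Mul(7, f) (Function('m')(f) = Add(Mul(6, f), f) = Mul(7, f))
Add(Mul(3380561, Pow(4738202, -1)), Mul(Add(-841346, -2251497), Pow(Function('L')(-1793, Function('m')(9)), -1))) = Add(Mul(3380561, Pow(4738202, -1)), Mul(Add(-841346, -2251497), Pow(Pow(-1793, 3), -1))) = Add(Mul(3380561, Rational(1, 4738202)), Mul(-3092843, Pow(-5764224257, -1))) = Add(Rational(3380561, 4738202), Mul(-3092843, Rational(-1, 5764224257))) = Add(Rational(3380561, 4738202), Rational(3092843, 5764224257)) = Rational(19500966233356463, 27312058902965914)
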